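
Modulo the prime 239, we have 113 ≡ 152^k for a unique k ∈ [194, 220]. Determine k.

Compute 152^194 mod 239 = 125, then multiply by 152 repeatedly:
  152^194=125  152^195=119  152^196=163  152^197=159  152^198=29
  152^199=106  152^200=99  152^201=230  152^202=66  152^203=233
  152^204=44  152^205=235  152^206=109  152^207=77  152^208=232
  152^209=131  152^210=75  152^211=167  152^212=50  152^213=191
  152^214=113
Found 113 at exponent 214.

214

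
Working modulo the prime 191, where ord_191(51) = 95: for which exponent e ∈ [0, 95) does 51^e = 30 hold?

Baby-step giant-step with m = ceil(sqrt(95)) = 10.
Baby table (51^j mod 191 for j=0..9):
  0:1  1:51  2:118  3:97  4:172  5:177  6:50  7:67
  8:170  9:75
Giant step factor: 51^(-10) ≡ 153 (mod 191).
Scan 30·153^i mod 191 for i = 0, 1, …:
  i=0: 30   i=1: 6   i=2: 154   i=3: 69
  i=4: 52   i=5: 125   i=6: 25   i=7: 5
  i=8: 1
Match at i=8, j=0: e = 8·10 + 0 = 80.

80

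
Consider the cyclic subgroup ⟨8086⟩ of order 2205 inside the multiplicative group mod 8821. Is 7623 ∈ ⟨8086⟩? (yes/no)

7623 ∈ ⟨8086⟩ iff 7623^2205 ≡ 1 (mod 8821), since |⟨8086⟩| = 2205.
7623^2205 mod 8821 = 8820.
Since 8820 ≠ 1, 7623 does not lie in the subgroup.

no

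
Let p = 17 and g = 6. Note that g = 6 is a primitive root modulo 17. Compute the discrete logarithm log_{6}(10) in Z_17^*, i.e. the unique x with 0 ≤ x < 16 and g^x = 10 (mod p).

13

Successive powers of 6 modulo 17:
  6^0=1  6^1=6  6^2=2  6^3=12  6^4=4  6^5=7
  6^6=8  6^7=14  6^8=16  6^9=11  6^10=15  6^11=5
  6^12=13  6^13=10
So 6^13 ≡ 10 (mod 17), giving x = 13.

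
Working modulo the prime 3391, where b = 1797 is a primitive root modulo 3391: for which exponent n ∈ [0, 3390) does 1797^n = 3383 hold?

2085

Baby-step giant-step with m = ceil(sqrt(3390)) = 59.
Baby table (1797^j mod 3391 for j=0..58):
  0:1  1:1797  2:977  3:2522  4:1658  5:2128  6:2359  7:373
  8:2254  9:1584  10:1399  11:1272  12:250  13:1638  14:98  15:3165
  16:798  17:3004  18:3107  19:1693  20:594  21:2644  22:477  23:2637
  24:1462  25:2580  26:763  27:1147  28:2822  29:1589  30:211  31:2766
  32:2687  33:3146  34:565  35:1396  36:2663  37:710  38:854  39:1906
  40:172  41:503  42:1885  43:3127  44:332  45:3179  46:2219  47:3118
  48:1114  49:1168  50:3258  51:1760  52:2308  53:283  54:3292  55:1820
  56:1616  57:1256  58:2017
Giant step factor: 1797^(-59) ≡ 2768 (mod 3391).
Scan 3383·2768^i mod 3391 for i = 0, 1, …:
  i=0: 3383   i=1: 1593   i=2: 1124   i=3: 1685
  i=4: 1455   i=5: 2323   i=6: 728   i=7: 850
  i=8: 2837   i=9: 2651     …   i=34: 2296
  i=35: 594
Match at i=35, j=20: n = 35·59 + 20 = 2085.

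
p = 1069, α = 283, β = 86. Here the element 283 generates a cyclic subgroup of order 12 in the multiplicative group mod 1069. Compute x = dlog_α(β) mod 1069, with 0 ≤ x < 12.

8

Successive powers of 283 modulo 1069:
  283^0=1  283^1=283  283^2=983  283^3=249  283^4=982  283^5=1035
  283^6=1068  283^7=786  283^8=86
So 283^8 ≡ 86 (mod 1069), giving x = 8.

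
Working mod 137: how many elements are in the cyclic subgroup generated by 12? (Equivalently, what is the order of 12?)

136

The order of 12 must divide p − 1 = 136 = 2^3 · 17.
Divisors: 1, 2, 4, 8, 17, 34, 68, 136.
Check each in increasing order: 12^1 ≡ 12;  12^2 ≡ 7;  12^4 ≡ 49;  12^8 ≡ 72;  12^17 ≡ 10;  12^34 ≡ 100;  12^68 ≡ 136;  12^136 ≡ 1.
Smallest exponent giving 1 is 136.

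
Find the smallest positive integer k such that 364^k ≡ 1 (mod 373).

186

The order of 364 must divide p − 1 = 372 = 2^2 · 3 · 31.
Divisors: 1, 2, 3, 4, 6, 12, 31, 62, 93, 124, 186, 372.
Check each in increasing order: 364^1 ≡ 364;  364^2 ≡ 81;  364^3 ≡ 17;  364^4 ≡ 220;  364^6 ≡ 289;  364^12 ≡ 342;  364^31 ≡ 285;  364^62 ≡ 284;  364^93 ≡ 372;  364^124 ≡ 88;  364^186 ≡ 1.
Smallest exponent giving 1 is 186.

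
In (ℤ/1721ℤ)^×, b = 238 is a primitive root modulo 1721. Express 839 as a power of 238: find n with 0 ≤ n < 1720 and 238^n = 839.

Baby-step giant-step with m = ceil(sqrt(1720)) = 42.
Baby table (238^j mod 1721 for j=0..41):
  0:1  1:238  2:1572  3:679  4:1549  5:368  6:1534  7:240
  8:327  9:381  10:1186  11:24  12:549  13:1587  14:807  15:1035
  16:227  17:675  18:597  19:964  20:539  21:928  22:576  23:1129
  24:226  25:437  26:746  27:285  28:711  29:560  30:763  31:889
  32:1620  33:56  34:1281  35:261  36:162  37:694  38:1677  39:1575
  40:1393  41:1102
Giant step factor: 238^(-42) ≡ 78 (mod 1721).
Scan 839·78^i mod 1721 for i = 0, 1, …:
  i=0: 839   i=1: 44   i=2: 1711   i=3: 941
  i=4: 1116   i=5: 998   i=6: 399   i=7: 144
  i=8: 906   i=9: 107     …   i=21: 378
  i=22: 227
Match at i=22, j=16: n = 22·42 + 16 = 940.

940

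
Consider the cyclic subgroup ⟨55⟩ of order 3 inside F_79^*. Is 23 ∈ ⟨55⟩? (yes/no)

⟨55⟩ has order 3; its elements mod 79 are {1, 23, 55}.
23 is in this set.

yes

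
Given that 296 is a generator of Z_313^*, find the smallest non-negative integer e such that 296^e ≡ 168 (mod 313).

Baby-step giant-step with m = ceil(sqrt(312)) = 18.
Baby table (296^j mod 313 for j=0..17):
  0:1  1:296  2:289  3:95  4:263  5:224  6:261  7:258
  8:309  9:68  10:96  11:246  12:200  13:43  14:208  15:220
  16:16  17:41
Giant step factor: 296^(-18) ≡ 216 (mod 313).
Scan 168·216^i mod 313 for i = 0, 1, …:
  i=0: 168   i=1: 293   i=2: 62   i=3: 246
Match at i=3, j=11: e = 3·18 + 11 = 65.

65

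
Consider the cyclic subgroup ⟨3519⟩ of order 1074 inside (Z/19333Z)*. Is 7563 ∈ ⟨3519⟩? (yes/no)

7563 ∈ ⟨3519⟩ iff 7563^1074 ≡ 1 (mod 19333), since |⟨3519⟩| = 1074.
7563^1074 mod 19333 = 8691.
Since 8691 ≠ 1, 7563 does not lie in the subgroup.

no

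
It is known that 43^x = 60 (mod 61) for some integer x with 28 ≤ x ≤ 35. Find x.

Compute 43^28 mod 61 = 16, then multiply by 43 repeatedly:
  43^28=16  43^29=17  43^30=60
Found 60 at exponent 30.

30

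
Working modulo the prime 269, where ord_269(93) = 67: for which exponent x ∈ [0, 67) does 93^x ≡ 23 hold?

50

Baby-step giant-step with m = ceil(sqrt(67)) = 9.
Baby table (93^j mod 269 for j=0..8):
  0:1  1:93  2:41  3:47  4:67  5:44  6:57  7:190
  8:185
Giant step factor: 93^(-9) ≡ 220 (mod 269).
Scan 23·220^i mod 269 for i = 0, 1, …:
  i=0: 23   i=1: 218   i=2: 78   i=3: 213
  i=4: 54   i=5: 44
Match at i=5, j=5: x = 5·9 + 5 = 50.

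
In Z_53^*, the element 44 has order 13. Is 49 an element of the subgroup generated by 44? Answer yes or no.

⟨44⟩ has order 13; its elements mod 53 are {1, 10, 13, 15, 16, 24, 28, 36, 42, 44, 46, 47, 49}.
49 is in this set.

yes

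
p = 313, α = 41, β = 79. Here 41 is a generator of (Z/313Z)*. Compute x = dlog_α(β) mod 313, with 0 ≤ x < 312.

Baby-step giant-step with m = ceil(sqrt(312)) = 18.
Baby table (41^j mod 313 for j=0..17):
  0:1  1:41  2:116  3:61  4:310  5:190  6:278  7:130
  8:9  9:56  10:105  11:236  12:286  13:145  14:311  15:231
  16:81  17:191
Giant step factor: 41^(-18) ≡ 261 (mod 313).
Scan 79·261^i mod 313 for i = 0, 1, …:
  i=0: 79   i=1: 274   i=2: 150   i=3: 25
  i=4: 265   i=5: 305   i=6: 103   i=7: 278
Match at i=7, j=6: x = 7·18 + 6 = 132.

132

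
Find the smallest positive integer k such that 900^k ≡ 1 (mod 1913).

The order of 900 must divide p − 1 = 1912 = 2^3 · 239.
Divisors: 1, 2, 4, 8, 239, 478, 956, 1912.
Check each in increasing order: 900^1 ≡ 900;  900^2 ≡ 801;  900^4 ≡ 746;  900^8 ≡ 1746;  900^239 ≡ 1912;  900^478 ≡ 1.
Smallest exponent giving 1 is 478.

478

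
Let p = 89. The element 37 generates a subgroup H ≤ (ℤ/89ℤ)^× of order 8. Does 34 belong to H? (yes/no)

yes

⟨37⟩ has order 8; its elements mod 89 are {1, 12, 34, 37, 52, 55, 77, 88}.
34 is in this set.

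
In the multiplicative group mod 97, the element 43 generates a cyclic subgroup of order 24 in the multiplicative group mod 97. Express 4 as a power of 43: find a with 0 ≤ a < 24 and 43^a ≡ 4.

17

Successive powers of 43 modulo 97:
  43^0=1  43^1=43  43^2=6  43^3=64  43^4=36  43^5=93
  43^6=22  43^7=73  43^8=35  43^9=50  43^10=16  43^11=9
  43^12=96  43^13=54  43^14=91  43^15=33  43^16=61  43^17=4
So 43^17 ≡ 4 (mod 97), giving a = 17.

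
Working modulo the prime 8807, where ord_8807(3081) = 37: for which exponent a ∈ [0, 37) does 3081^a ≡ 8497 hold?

25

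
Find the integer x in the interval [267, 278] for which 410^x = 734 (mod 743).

267

Compute 410^267 mod 743 = 734, then multiply by 410 repeatedly:
  410^267=734
Found 734 at exponent 267.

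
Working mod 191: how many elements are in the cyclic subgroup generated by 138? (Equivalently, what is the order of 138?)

95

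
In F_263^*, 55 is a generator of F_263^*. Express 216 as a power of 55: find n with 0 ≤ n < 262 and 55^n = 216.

Successive powers of 55 modulo 263:
  55^0=1  55^1=55  55^2=132  55^3=159  55^4=66  55^5=211
  55^6=33  55^7=237  55^8=148  55^9=250  55^10=74  55^11=125
  55^12=37  55^13=194  55^14=150  55^15=97  55^16=75  55^17=180
  55^18=169  55^19=90  55^20=216
So 55^20 ≡ 216 (mod 263), giving n = 20.

20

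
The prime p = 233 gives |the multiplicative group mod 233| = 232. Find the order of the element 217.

The order of 217 must divide p − 1 = 232 = 2^3 · 29.
Divisors: 1, 2, 4, 8, 29, 58, 116, 232.
Check each in increasing order: 217^1 ≡ 217;  217^2 ≡ 23;  217^4 ≡ 63;  217^8 ≡ 8;  217^29 ≡ 232;  217^58 ≡ 1.
Smallest exponent giving 1 is 58.

58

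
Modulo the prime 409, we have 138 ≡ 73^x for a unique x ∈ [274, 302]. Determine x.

290

Compute 73^274 mod 409 = 170, then multiply by 73 repeatedly:
  73^274=170  73^275=140  73^276=404  73^277=44  73^278=349
  73^279=119  73^280=98  73^281=201  73^282=358  73^283=367
  73^284=206  73^285=314  73^286=18  73^287=87  73^288=216
  73^289=226  73^290=138
Found 138 at exponent 290.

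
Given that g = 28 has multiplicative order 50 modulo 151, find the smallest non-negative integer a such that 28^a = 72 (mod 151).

Baby-step giant-step with m = ceil(sqrt(50)) = 8.
Baby table (28^j mod 151 for j=0..7):
  0:1  1:28  2:29  3:57  4:86  5:143  6:78  7:70
Giant step factor: 28^(-8) ≡ 50 (mod 151).
Scan 72·50^i mod 151 for i = 0, 1, …:
  i=0: 72   i=1: 127   i=2: 8   i=3: 98
  i=4: 68   i=5: 78
Match at i=5, j=6: a = 5·8 + 6 = 46.

46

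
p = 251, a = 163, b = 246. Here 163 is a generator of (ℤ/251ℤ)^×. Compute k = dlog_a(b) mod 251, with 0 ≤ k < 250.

Baby-step giant-step with m = ceil(sqrt(250)) = 16.
Baby table (163^j mod 251 for j=0..15):
  0:1  1:163  2:214  3:244  4:114  5:8  6:49  7:206
  8:195  9:159  10:64  11:141  12:142  13:54  14:17  15:10
Giant step factor: 163^(-16) ≡ 83 (mod 251).
Scan 246·83^i mod 251 for i = 0, 1, …:
  i=0: 246   i=1: 87   i=2: 193   i=3: 206
Match at i=3, j=7: k = 3·16 + 7 = 55.

55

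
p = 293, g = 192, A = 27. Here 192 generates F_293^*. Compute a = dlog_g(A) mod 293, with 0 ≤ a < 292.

105

Baby-step giant-step with m = ceil(sqrt(292)) = 18.
Baby table (192^j mod 293 for j=0..17):
  0:1  1:192  2:239  3:180  4:279  5:242  6:170  7:117
  8:196  9:128  10:257  11:120  12:186  13:259  14:211  15:78
  16:33  17:183
Giant step factor: 192^(-18) ≡ 61 (mod 293).
Scan 27·61^i mod 293 for i = 0, 1, …:
  i=0: 27   i=1: 182   i=2: 261   i=3: 99
  i=4: 179   i=5: 78
Match at i=5, j=15: a = 5·18 + 15 = 105.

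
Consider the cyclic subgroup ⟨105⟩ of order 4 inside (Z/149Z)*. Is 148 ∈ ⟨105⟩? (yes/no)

⟨105⟩ has order 4; its elements mod 149 are {1, 44, 105, 148}.
148 is in this set.

yes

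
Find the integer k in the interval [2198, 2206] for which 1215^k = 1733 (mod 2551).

Compute 1215^2198 mod 2551 = 2305, then multiply by 1215 repeatedly:
  1215^2198=2305  1215^2199=2128  1215^2200=1357  1215^2201=809  1215^2202=800
  1215^2203=69  1215^2204=2203  1215^2205=646  1215^2206=1733
Found 1733 at exponent 2206.

2206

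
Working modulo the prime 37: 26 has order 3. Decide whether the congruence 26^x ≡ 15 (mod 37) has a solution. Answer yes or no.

no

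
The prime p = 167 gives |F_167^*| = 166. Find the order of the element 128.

The order of 128 must divide p − 1 = 166 = 2 · 83.
Divisors: 1, 2, 83, 166.
Check each in increasing order: 128^1 ≡ 128;  128^2 ≡ 18;  128^83 ≡ 1.
Smallest exponent giving 1 is 83.

83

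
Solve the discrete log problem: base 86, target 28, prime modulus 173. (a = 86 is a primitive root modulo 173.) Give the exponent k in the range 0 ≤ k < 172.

161

Baby-step giant-step with m = ceil(sqrt(172)) = 14.
Baby table (86^j mod 173 for j=0..13):
  0:1  1:86  2:130  3:108  4:119  5:27  6:73  7:50
  8:148  9:99  10:37  11:68  12:139  13:17
Giant step factor: 86^(-14) ≡ 122 (mod 173).
Scan 28·122^i mod 173 for i = 0, 1, …:
  i=0: 28   i=1: 129   i=2: 168   i=3: 82
  i=4: 143   i=5: 146   i=6: 166   i=7: 11
  i=8: 131   i=9: 66   i=10: 94   i=11: 50
Match at i=11, j=7: k = 11·14 + 7 = 161.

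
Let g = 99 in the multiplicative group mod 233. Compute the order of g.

232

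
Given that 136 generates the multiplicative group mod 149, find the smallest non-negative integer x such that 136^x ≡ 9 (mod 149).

34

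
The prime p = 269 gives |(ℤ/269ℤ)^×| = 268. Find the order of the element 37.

67

The order of 37 must divide p − 1 = 268 = 2^2 · 67.
Divisors: 1, 2, 4, 67, 134, 268.
Check each in increasing order: 37^1 ≡ 37;  37^2 ≡ 24;  37^4 ≡ 38;  37^67 ≡ 1.
Smallest exponent giving 1 is 67.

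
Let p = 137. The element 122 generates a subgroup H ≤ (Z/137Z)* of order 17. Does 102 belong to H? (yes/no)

no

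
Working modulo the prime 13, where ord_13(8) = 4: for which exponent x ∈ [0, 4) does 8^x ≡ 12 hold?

2

Successive powers of 8 modulo 13:
  8^0=1  8^1=8  8^2=12
So 8^2 ≡ 12 (mod 13), giving x = 2.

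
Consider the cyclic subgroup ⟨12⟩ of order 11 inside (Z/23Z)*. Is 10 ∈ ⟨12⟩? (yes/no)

no

⟨12⟩ has order 11; its elements mod 23 are {1, 2, 3, 4, 6, 8, 9, 12, 13, 16, 18}.
10 is not in this set.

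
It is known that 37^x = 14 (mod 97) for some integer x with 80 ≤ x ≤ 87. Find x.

83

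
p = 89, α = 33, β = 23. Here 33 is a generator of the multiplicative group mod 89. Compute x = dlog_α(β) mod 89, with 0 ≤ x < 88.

Baby-step giant-step with m = ceil(sqrt(88)) = 10.
Baby table (33^j mod 89 for j=0..9):
  0:1  1:33  2:21  3:70  4:85  5:46  6:5  7:76
  8:16  9:83
Giant step factor: 33^(-10) ≡ 40 (mod 89).
Scan 23·40^i mod 89 for i = 0, 1, …:
  i=0: 23   i=1: 30   i=2: 43   i=3: 29
  i=4: 3   i=5: 31   i=6: 83
Match at i=6, j=9: x = 6·10 + 9 = 69.

69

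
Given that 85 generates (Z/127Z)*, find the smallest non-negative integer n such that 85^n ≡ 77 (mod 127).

Baby-step giant-step with m = ceil(sqrt(126)) = 12.
Baby table (85^j mod 127 for j=0..11):
  0:1  1:85  2:113  3:80  4:69  5:23  6:50  7:59
  8:62  9:63  10:21  11:7
Giant step factor: 85^(-12) ≡ 73 (mod 127).
Scan 77·73^i mod 127 for i = 0, 1, …:
  i=0: 77   i=1: 33   i=2: 123   i=3: 89
  i=4: 20   i=5: 63
Match at i=5, j=9: n = 5·12 + 9 = 69.

69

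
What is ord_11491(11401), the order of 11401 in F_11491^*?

5745

The order of 11401 must divide p − 1 = 11490 = 2 · 3 · 5 · 383.
Divisors: 1, 2, 3, 5, 6, 10, 15, 30, 383, 766, 1149, 1915, 2298, 3830, 5745, 11490.
Check each in increasing order: 11401^1 ≡ 11401;  11401^2 ≡ 8100;  11401^3 ≡ 6424;  11401^5 ≡ 3152;  11401^6 ≡ 3595;  11401^10 ≡ 6880;  11401^15 ≡ 2243;  11401^30 ≡ 9482;  11401^383 ≡ 11191;  11401^766 ≡ 9563;  11401^1149 ≡ 3850;  11401^1915 ≡ 386;  11401^2298 ≡ 10601;  11401^3830 ≡ 11104;  11401^5745 ≡ 1.
Smallest exponent giving 1 is 5745.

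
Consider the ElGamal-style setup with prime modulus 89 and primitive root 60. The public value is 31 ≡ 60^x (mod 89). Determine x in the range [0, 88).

49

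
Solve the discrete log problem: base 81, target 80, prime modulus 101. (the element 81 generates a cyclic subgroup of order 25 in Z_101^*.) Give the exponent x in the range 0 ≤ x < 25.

3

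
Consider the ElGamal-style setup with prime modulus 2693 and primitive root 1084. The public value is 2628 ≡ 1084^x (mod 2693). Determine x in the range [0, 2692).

2428

Baby-step giant-step with m = ceil(sqrt(2692)) = 52.
Baby table (1084^j mod 2693 for j=0..51):
  0:1  1:1084  2:908  3:1327  4:406  5:1145  6:2400  7:162
  8:563  9:1674  10:2227  11:1140  12:2366  13:1008  14:2007  15:2337
  16:1888  17:2605  18:1556  19:886  20:1716  21:1974  22:1574  23:1547
  24:1902  25:1623  26:803  27:613  28:2014  29:1846  30:165  31:1122
  32:1705  33:822  34:2358  35:415  36:129  37:2493  38:1333  39:1524
  40:1207  41:2283  42:2598  43:2047  44:2609  45:506  46:1825  47:1638
  48:905  49:768  50:375  51:2550
Giant step factor: 1084^(-52) ≡ 221 (mod 2693).
Scan 2628·221^i mod 2693 for i = 0, 1, …:
  i=0: 2628   i=1: 1793   i=2: 382   i=3: 939
  i=4: 158   i=5: 2602   i=6: 1433   i=7: 1612
  i=8: 776   i=9: 1837     …   i=45: 1670
  i=46: 129
Match at i=46, j=36: x = 46·52 + 36 = 2428.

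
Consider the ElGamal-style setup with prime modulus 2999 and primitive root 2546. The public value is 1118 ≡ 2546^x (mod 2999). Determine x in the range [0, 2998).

Baby-step giant-step with m = ceil(sqrt(2998)) = 55.
Baby table (2546^j mod 2999 for j=0..54):
  0:1  1:2546  2:1277  3:326  4:2272  5:2440  6:1311  7:2918
  8:705  9:1528  10:585  11:1906  12:294  13:1773  14:563  15:2875
  16:2190  17:599  18:1562  19:178  20:339  21:2381  22:1047  23:2550
  24:2464  25:2435  26:577  27:2531  28:2074  29:2164  30:381  31:1349
  32:699  33:1247  34:1920  35:2949  36:1657  37:2128  38:1694  39:362
  40:959  41:428  42:1051  43:738  44:1574  45:740  46:668  47:295
  48:1320  49:1840  50:202  51:1463  52:40  53:2873  54:97
Giant step factor: 2546^(-55) ≡ 451 (mod 2999).
Scan 1118·451^i mod 2999 for i = 0, 1, …:
  i=0: 1118   i=1: 386   i=2: 144   i=3: 1965
  i=4: 1510   i=5: 237   i=6: 1922   i=7: 111
  i=8: 2077   i=9: 1039     …   i=21: 1265
  i=22: 705
Match at i=22, j=8: x = 22·55 + 8 = 1218.

1218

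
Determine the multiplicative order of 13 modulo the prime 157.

6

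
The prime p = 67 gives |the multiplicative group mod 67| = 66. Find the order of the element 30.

6

The order of 30 must divide p − 1 = 66 = 2 · 3 · 11.
Divisors: 1, 2, 3, 6, 11, 22, 33, 66.
Check each in increasing order: 30^1 ≡ 30;  30^2 ≡ 29;  30^3 ≡ 66;  30^6 ≡ 1.
Smallest exponent giving 1 is 6.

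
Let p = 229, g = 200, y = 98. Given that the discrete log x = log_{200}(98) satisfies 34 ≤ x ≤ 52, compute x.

Compute 200^34 mod 229 = 33, then multiply by 200 repeatedly:
  200^34=33  200^35=188  200^36=44  200^37=98
Found 98 at exponent 37.

37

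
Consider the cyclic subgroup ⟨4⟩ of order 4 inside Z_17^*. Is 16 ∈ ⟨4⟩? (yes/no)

yes

⟨4⟩ has order 4; its elements mod 17 are {1, 4, 13, 16}.
16 is in this set.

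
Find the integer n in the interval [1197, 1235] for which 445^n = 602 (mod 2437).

1200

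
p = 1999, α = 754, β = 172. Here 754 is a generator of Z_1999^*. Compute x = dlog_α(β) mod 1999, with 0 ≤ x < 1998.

1401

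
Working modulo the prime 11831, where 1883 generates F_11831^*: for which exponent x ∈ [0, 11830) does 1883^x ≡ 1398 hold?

3270

Baby-step giant-step with m = ceil(sqrt(11830)) = 109.
Baby table (1883^j mod 11831 for j=0..108):
  0:1  1:1883  2:8220  3:3312  4:1559  5:1509  6:2007  7:5092
  8:5126  9:9993  10:5529  11:11658  12:5509  13:9491  14:6743  15:2406
  16:11056  17:7719  18:6409  19:527  20:10368  21:1794  22:6267  23:5254
  24:2566  25:4730  26:9678  27:3934  28:1516  29:3357  30:3477  31:4648
  32:9075  33:4261  34:2045  35:5660  36:9880  37:5708  38:5616  39:9845
  40:10789  41:1860  42:404  43:3548  44:8200  45:1145  46:2793  47:6255
  48:6320  49:10405  50:479  51:2801  52:9488  53:1094  54:1408  55:1120
  56:3042  57:1882  58:6337  59:6923  60:10078  61:11781  62:498  63:3085
  64:34  65:4867  66:7367  67:6129  68:5682  69:3982  70:9083  71:7494
  72:8650  73:8494  74:10521  75:5949  76:9841  77:3257  78:4473  79:10818
  80:9143  81:2164  82:4948  83:6087  84:9413  85:1841  86:120  87:1171
  88:4427  89:7017  90:9615  91:3615  92:4220  93:7659  94:11739  95:4229
  96:944  97:2902  98:10375  99:3144  100:4652  101:4776  102:1648  103:3462
  104:65  105:4085  106:1905  107:2322  108:6687
Giant step factor: 1883^(-109) ≡ 5394 (mod 11831).
Scan 1398·5394^i mod 11831 for i = 0, 1, …:
  i=0: 1398   i=1: 4465   i=2: 8125   i=3: 4226
  i=4: 8538   i=5: 7720   i=6: 8391   i=7: 7479
  i=8: 9847   i=9: 5359     …   i=29: 3437
  i=30: 1
Match at i=30, j=0: x = 30·109 + 0 = 3270.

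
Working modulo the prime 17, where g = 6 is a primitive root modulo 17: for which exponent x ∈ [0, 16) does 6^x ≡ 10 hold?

Successive powers of 6 modulo 17:
  6^0=1  6^1=6  6^2=2  6^3=12  6^4=4  6^5=7
  6^6=8  6^7=14  6^8=16  6^9=11  6^10=15  6^11=5
  6^12=13  6^13=10
So 6^13 ≡ 10 (mod 17), giving x = 13.

13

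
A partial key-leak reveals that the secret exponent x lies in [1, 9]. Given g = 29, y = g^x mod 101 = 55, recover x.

Compute 29^1 mod 101 = 29, then multiply by 29 repeatedly:
  29^1=29  29^2=33  29^3=48  29^4=79  29^5=69
  29^6=82  29^7=55
Found 55 at exponent 7.

7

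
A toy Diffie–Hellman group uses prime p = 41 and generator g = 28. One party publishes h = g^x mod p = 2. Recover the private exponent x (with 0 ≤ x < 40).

Successive powers of 28 modulo 41:
  28^0=1  28^1=28  28^2=5  28^3=17  28^4=25  28^5=3
  28^6=2
So 28^6 ≡ 2 (mod 41), giving x = 6.

6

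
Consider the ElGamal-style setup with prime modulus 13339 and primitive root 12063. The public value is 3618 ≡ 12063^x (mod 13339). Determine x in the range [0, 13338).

8137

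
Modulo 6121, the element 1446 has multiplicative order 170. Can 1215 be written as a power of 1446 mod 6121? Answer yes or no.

yes

1215 ∈ ⟨1446⟩ iff 1215^170 ≡ 1 (mod 6121), since |⟨1446⟩| = 170.
1215^170 mod 6121 = 1.
Since 1 = 1, 1215 lies in the subgroup.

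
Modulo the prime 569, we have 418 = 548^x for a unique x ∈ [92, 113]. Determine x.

106

Compute 548^92 mod 569 = 221, then multiply by 548 repeatedly:
  548^92=221  548^93=480  548^94=162  548^95=12  548^96=317
  548^97=171  548^98=392  548^99=303  548^100=465  548^101=477
  548^102=225  548^103=396  548^104=219  548^105=522  548^106=418
Found 418 at exponent 106.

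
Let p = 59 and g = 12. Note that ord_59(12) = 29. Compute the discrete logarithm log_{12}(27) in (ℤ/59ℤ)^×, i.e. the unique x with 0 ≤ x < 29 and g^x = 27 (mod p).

4

Successive powers of 12 modulo 59:
  12^0=1  12^1=12  12^2=26  12^3=17  12^4=27
So 12^4 ≡ 27 (mod 59), giving x = 4.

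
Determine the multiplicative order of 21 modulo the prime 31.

The order of 21 must divide p − 1 = 30 = 2 · 3 · 5.
Divisors: 1, 2, 3, 5, 6, 10, 15, 30.
Check each in increasing order: 21^1 ≡ 21;  21^2 ≡ 7;  21^3 ≡ 23;  21^5 ≡ 6;  21^6 ≡ 2;  21^10 ≡ 5;  21^15 ≡ 30;  21^30 ≡ 1.
Smallest exponent giving 1 is 30.

30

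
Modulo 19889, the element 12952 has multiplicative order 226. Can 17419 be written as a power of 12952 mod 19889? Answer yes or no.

no

17419 ∈ ⟨12952⟩ iff 17419^226 ≡ 1 (mod 19889), since |⟨12952⟩| = 226.
17419^226 mod 19889 = 13614.
Since 13614 ≠ 1, 17419 does not lie in the subgroup.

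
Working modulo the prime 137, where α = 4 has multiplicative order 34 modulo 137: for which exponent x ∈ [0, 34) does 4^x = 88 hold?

28

Successive powers of 4 modulo 137:
  4^0=1  4^1=4  4^2=16  4^3=64  4^4=119  4^5=65
  4^6=123  4^7=81  4^8=50  4^9=63  4^10=115  4^11=49
  4^12=59  4^13=99  4^14=122  4^15=77  4^16=34  4^17=136
  4^18=133  4^19=121  4^20=73  4^21=18  4^22=72  4^23=14
  4^24=56  4^25=87  4^26=74  4^27=22  4^28=88
So 4^28 ≡ 88 (mod 137), giving x = 28.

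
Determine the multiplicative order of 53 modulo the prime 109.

108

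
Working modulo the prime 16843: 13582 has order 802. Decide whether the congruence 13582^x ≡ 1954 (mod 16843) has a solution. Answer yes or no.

yes

1954 ∈ ⟨13582⟩ iff 1954^802 ≡ 1 (mod 16843), since |⟨13582⟩| = 802.
1954^802 mod 16843 = 1.
Since 1 = 1, 1954 lies in the subgroup.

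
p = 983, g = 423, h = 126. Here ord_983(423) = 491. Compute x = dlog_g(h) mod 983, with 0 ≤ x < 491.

264

Baby-step giant-step with m = ceil(sqrt(491)) = 23.
Baby table (423^j mod 983 for j=0..22):
  0:1  1:423  2:23  3:882  4:529  5:626  6:371  7:636
  8:669  9:866  10:642  11:258  12:21  13:36  14:483  15:828
  16:296  17:367  18:910  19:577  20:287  21:492  22:703
Giant step factor: 423^(-23) ≡ 342 (mod 983).
Scan 126·342^i mod 983 for i = 0, 1, …:
  i=0: 126   i=1: 823   i=2: 328   i=3: 114
  i=4: 651   i=5: 484   i=6: 384   i=7: 589
  i=8: 906   i=9: 207   i=10: 18   i=11: 258
Match at i=11, j=11: x = 11·23 + 11 = 264.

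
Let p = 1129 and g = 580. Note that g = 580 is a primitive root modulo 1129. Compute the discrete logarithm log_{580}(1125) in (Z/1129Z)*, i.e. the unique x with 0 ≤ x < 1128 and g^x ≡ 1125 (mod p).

Baby-step giant-step with m = ceil(sqrt(1128)) = 34.
Baby table (580^j mod 1129 for j=0..33):
  0:1  1:580  2:1087  3:478  4:635  5:246  6:426  7:958
  8:172  9:408  10:679  11:928  12:836  13:539  14:1016  15:1071
  16:230  17:178  18:501  19:427  20:409  21:130  22:886  23:185
  24:45  25:133  26:368  27:59  28:350  29:909  30:1106  31:208
  32:966  33:296
Giant step factor: 580^(-34) ≡ 737 (mod 1129).
Scan 1125·737^i mod 1129 for i = 0, 1, …:
  i=0: 1125   i=1: 439   i=2: 649   i=3: 746
  i=4: 1108   i=5: 329   i=6: 867   i=7: 1094
  i=8: 172
Match at i=8, j=8: x = 8·34 + 8 = 280.

280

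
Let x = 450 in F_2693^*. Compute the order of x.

The order of 450 must divide p − 1 = 2692 = 2^2 · 673.
Divisors: 1, 2, 4, 673, 1346, 2692.
Check each in increasing order: 450^1 ≡ 450;  450^2 ≡ 525;  450^4 ≡ 939;  450^673 ≡ 1834;  450^1346 ≡ 2692;  450^2692 ≡ 1.
Smallest exponent giving 1 is 2692.

2692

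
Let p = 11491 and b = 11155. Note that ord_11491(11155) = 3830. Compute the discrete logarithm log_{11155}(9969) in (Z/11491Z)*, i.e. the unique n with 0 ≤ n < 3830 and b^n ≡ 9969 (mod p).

Baby-step giant-step with m = ceil(sqrt(3830)) = 62.
Baby table (11155^j mod 11491 for j=0..61):
  0:1  1:11155  2:9477  3:10226  4:11364  5:8199  6:2976  7:11272
  8:4638  9:4408  10:1251  11:4831  12:8506  13:3243  14:1997  15:6977
  16:11383  17:1815  18:10674  19:10219  20:2225  21:10806  22:340  23:670
  24:4700  25:6558  26:2784  27:6838  28:632  29:5977  30:2653  31:4890
  32:173  33:10818  34:7799  35:10975  36:1011  37:5034  38:9244  39:8077
  40:9495  41:4178  42:9585  43:8411  44:690  45:9471  46:751  47:466
  48:4298  49:3738  50:8042  51:9764  52:5722  53:7896  54:1365  55:1000
  56:8730  57:8416  58:10501  59:10892  60:5917  61:11322
Giant step factor: 11155^(-62) ≡ 137 (mod 11491).
Scan 9969·137^i mod 11491 for i = 0, 1, …:
  i=0: 9969   i=1: 9815   i=2: 208   i=3: 5514
  i=4: 8503   i=5: 4320   i=6: 5799   i=7: 1584
  i=8: 10170   i=9: 2879     …   i=33: 1680
  i=34: 340
Match at i=34, j=22: n = 34·62 + 22 = 2130.

2130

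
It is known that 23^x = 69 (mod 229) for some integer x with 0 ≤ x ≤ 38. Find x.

5

Compute 23^0 mod 229 = 1, then multiply by 23 repeatedly:
  23^0=1  23^1=23  23^2=71  23^3=30  23^4=3
  23^5=69
Found 69 at exponent 5.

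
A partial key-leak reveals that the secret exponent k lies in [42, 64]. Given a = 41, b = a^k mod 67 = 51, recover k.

Compute 41^42 mod 67 = 62, then multiply by 41 repeatedly:
  41^42=62  41^43=63  41^44=37  41^45=43  41^46=21
  41^47=57  41^48=59  41^49=7  41^50=19  41^51=42
  41^52=47  41^53=51
Found 51 at exponent 53.

53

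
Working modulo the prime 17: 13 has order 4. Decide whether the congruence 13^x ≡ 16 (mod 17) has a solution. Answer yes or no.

yes

⟨13⟩ has order 4; its elements mod 17 are {1, 4, 13, 16}.
16 is in this set.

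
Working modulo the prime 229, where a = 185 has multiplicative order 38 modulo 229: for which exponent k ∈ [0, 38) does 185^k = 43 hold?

32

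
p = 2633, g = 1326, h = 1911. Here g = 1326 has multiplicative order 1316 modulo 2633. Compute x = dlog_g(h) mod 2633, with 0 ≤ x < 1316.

31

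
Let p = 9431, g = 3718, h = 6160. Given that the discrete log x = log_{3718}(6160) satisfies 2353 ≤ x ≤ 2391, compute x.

2368

Compute 3718^2353 mod 9431 = 1768, then multiply by 3718 repeatedly:
  3718^2353=1768  3718^2354=17  3718^2355=6620  3718^2356=7681  3718^2357=890
  3718^2358=8170  3718^2359=8240  3718^2360=4432  3718^2361=2219  3718^2362=7548
  3718^2363=6239  3718^2364=5773  3718^2365=8489  3718^2366=5976  3718^2367=8763
  3718^2368=6160
Found 6160 at exponent 2368.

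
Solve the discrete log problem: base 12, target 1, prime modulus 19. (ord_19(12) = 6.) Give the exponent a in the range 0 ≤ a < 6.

Successive powers of 12 modulo 19:
  12^0=1
So 12^0 ≡ 1 (mod 19), giving a = 0.

0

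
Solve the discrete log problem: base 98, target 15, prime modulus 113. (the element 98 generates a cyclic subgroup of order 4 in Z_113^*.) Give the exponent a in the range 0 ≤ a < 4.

3

Successive powers of 98 modulo 113:
  98^0=1  98^1=98  98^2=112  98^3=15
So 98^3 ≡ 15 (mod 113), giving a = 3.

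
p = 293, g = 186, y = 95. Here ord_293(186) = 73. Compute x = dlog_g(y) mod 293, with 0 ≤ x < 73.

Successive powers of 186 modulo 293:
  186^0=1  186^1=186  186^2=22  186^3=283  186^4=191  186^5=73
  186^6=100  186^7=141  186^8=149  186^9=172  186^10=55  186^11=268
  186^12=38  186^13=36  186^14=250  186^15=206  186^16=226  186^17=137
  186^18=284  186^19=84  186^20=95
So 186^20 ≡ 95 (mod 293), giving x = 20.

20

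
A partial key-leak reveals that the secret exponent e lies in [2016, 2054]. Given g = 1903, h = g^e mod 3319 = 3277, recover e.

2021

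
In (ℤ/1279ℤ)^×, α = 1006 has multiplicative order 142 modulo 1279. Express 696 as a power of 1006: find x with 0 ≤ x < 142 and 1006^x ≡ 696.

Baby-step giant-step with m = ceil(sqrt(142)) = 12.
Baby table (1006^j mod 1279 for j=0..11):
  0:1  1:1006  2:347  3:1194  4:183  5:1201  6:830  7:1072
  8:235  9:1074  10:968  11:489
Giant step factor: 1006^(-12) ≡ 1162 (mod 1279).
Scan 696·1162^i mod 1279 for i = 0, 1, …:
  i=0: 696   i=1: 424   i=2: 273   i=3: 34
  i=4: 1138   i=5: 1149   i=6: 1141   i=7: 798
  i=8: 1
Match at i=8, j=0: x = 8·12 + 0 = 96.

96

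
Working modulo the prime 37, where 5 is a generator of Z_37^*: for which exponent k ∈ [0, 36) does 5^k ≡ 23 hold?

21

Successive powers of 5 modulo 37:
  5^0=1  5^1=5  5^2=25  5^3=14  5^4=33  5^5=17
  5^6=11  5^7=18  5^8=16  5^9=6  5^10=30  5^11=2
  5^12=10  5^13=13  5^14=28  5^15=29  5^16=34  5^17=22
  5^18=36  5^19=32  5^20=12  5^21=23
So 5^21 ≡ 23 (mod 37), giving k = 21.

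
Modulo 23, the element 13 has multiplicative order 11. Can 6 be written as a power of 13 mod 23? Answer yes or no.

⟨13⟩ has order 11; its elements mod 23 are {1, 2, 3, 4, 6, 8, 9, 12, 13, 16, 18}.
6 is in this set.

yes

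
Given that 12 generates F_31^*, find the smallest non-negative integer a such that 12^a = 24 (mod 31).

7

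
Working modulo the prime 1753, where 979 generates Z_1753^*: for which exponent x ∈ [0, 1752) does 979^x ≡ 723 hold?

1337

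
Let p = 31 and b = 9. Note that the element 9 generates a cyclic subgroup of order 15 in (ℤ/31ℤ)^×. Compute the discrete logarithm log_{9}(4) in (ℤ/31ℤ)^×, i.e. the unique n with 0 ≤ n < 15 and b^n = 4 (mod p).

Successive powers of 9 modulo 31:
  9^0=1  9^1=9  9^2=19  9^3=16  9^4=20  9^5=25
  9^6=8  9^7=10  9^8=28  9^9=4
So 9^9 ≡ 4 (mod 31), giving n = 9.

9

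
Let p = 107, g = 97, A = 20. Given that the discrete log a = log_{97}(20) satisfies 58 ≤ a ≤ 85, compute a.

75

Compute 97^58 mod 107 = 62, then multiply by 97 repeatedly:
  97^58=62  97^59=22  97^60=101  97^61=60  97^62=42
  97^63=8  97^64=27  97^65=51  97^66=25  97^67=71
  97^68=39  97^69=38  97^70=48  97^71=55  97^72=92
  97^73=43  97^74=105  97^75=20
Found 20 at exponent 75.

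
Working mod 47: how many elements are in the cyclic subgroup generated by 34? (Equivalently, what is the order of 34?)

23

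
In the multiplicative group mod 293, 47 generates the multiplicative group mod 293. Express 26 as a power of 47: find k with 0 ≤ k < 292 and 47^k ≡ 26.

232

Baby-step giant-step with m = ceil(sqrt(292)) = 18.
Baby table (47^j mod 293 for j=0..17):
  0:1  1:47  2:158  3:101  4:59  5:136  6:239  7:99
  8:258  9:113  10:37  11:274  12:279  13:221  14:132  15:51
  16:53  17:147
Giant step factor: 47^(-18) ≡ 212 (mod 293).
Scan 26·212^i mod 293 for i = 0, 1, …:
  i=0: 26   i=1: 238   i=2: 60   i=3: 121
  i=4: 161   i=5: 144   i=6: 56   i=7: 152
  i=8: 287   i=9: 193   i=10: 189   i=11: 220
  i=12: 53
Match at i=12, j=16: k = 12·18 + 16 = 232.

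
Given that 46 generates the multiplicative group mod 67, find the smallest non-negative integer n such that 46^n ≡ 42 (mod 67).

9

Baby-step giant-step with m = ceil(sqrt(66)) = 9.
Baby table (46^j mod 67 for j=0..8):
  0:1  1:46  2:39  3:52  4:47  5:18  6:24  7:32
  8:65
Giant step factor: 46^(-9) ≡ 8 (mod 67).
Scan 42·8^i mod 67 for i = 0, 1, …:
  i=0: 42   i=1: 1
Match at i=1, j=0: n = 1·9 + 0 = 9.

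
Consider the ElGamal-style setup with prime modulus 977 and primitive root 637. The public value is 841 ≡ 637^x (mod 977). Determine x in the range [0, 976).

Baby-step giant-step with m = ceil(sqrt(976)) = 32.
Baby table (637^j mod 977 for j=0..31):
  0:1  1:637  2:314  3:710  4:896  5:184  6:945  7:133
  8:699  9:728  10:638  11:951  12:47  13:629  14:103  15:152
  16:101  17:832  18:450  19:389  20:612  21:21  22:676  23:732
  24:255  25:253  26:933  27:305  28:839  29:24  30:633  31:697
Giant step factor: 637^(-32) ≡ 943 (mod 977).
Scan 841·943^i mod 977 for i = 0, 1, …:
  i=0: 841   i=1: 716   i=2: 81   i=3: 177
  i=4: 821   i=5: 419   i=6: 409   i=7: 749
  i=8: 913   i=9: 222     …   i=16: 717
  i=17: 47
Match at i=17, j=12: x = 17·32 + 12 = 556.

556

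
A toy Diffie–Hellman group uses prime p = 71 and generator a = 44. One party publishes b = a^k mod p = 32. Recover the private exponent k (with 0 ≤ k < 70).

Successive powers of 44 modulo 71:
  44^0=1  44^1=44  44^2=19  44^3=55  44^4=6  44^5=51
  44^6=43  44^7=46  44^8=36  44^9=22  44^10=45  44^11=63
  44^12=3  44^13=61  44^14=57  44^15=23  44^16=18  44^17=11
  44^18=58  44^19=67  44^20=37  44^21=66  44^22=64  44^23=47
  44^24=9  44^25=41  44^26=29  44^27=69  44^28=54  44^29=33
  44^30=32
So 44^30 ≡ 32 (mod 71), giving k = 30.

30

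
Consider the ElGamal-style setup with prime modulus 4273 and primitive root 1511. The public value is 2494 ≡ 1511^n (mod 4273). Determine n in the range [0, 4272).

Baby-step giant-step with m = ceil(sqrt(4272)) = 66.
Baby table (1511^j mod 4273 for j=0..65):
  0:1  1:1511  2:1339  3:2100  4:2534  5:266  6:264  7:1515
  8:3110  9:3183  10:2388  11:1856  12:1328  13:2571  14:624  15:2804
  16:2301  17:2862  18:206  19:3610  20:2362  21:1027  22:698  23:3520
  24:3108  25:161  26:3983  27:1929  28:533  29:2039  30:96  31:4047
  32:354  33:769  34:3976  35:4171  36:3979  37:158  38:3723  39:2185
  40:2779  41:2983  42:3571  43:3255  44:82  45:4258  46:2973  47:1280
  48:2684  49:447  50:283  51:313  52:2913  53:353  54:3531  55:2637
  56:2071  57:1445  58:4165  59:3459  60:670  61:3942  62:4073  63:1183
  64:1399  65:3027
Giant step factor: 1511^(-66) ≡ 3888 (mod 4273).
Scan 2494·3888^i mod 4273 for i = 0, 1, …:
  i=0: 2494   i=1: 1235   i=2: 3101   i=3: 2555
  i=4: 3388   i=5: 3158   i=6: 1975   i=7: 219
  i=8: 1145   i=9: 3567     …   i=53: 380
  i=54: 3255
Match at i=54, j=43: n = 54·66 + 43 = 3607.

3607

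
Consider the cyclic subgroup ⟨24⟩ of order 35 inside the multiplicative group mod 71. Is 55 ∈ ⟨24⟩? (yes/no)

no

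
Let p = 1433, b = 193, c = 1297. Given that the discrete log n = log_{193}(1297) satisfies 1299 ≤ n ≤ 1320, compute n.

1303

Compute 193^1299 mod 1433 = 246, then multiply by 193 repeatedly:
  193^1299=246  193^1300=189  193^1301=652  193^1302=1165  193^1303=1297
Found 1297 at exponent 1303.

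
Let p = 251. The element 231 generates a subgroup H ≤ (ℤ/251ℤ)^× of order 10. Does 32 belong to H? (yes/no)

yes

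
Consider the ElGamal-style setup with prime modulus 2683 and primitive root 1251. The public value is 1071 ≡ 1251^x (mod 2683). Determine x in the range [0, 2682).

2048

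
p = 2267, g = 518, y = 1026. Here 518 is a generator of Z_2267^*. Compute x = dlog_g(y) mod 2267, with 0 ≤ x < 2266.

Baby-step giant-step with m = ceil(sqrt(2266)) = 48.
Baby table (518^j mod 2267 for j=0..47):
  0:1  1:518  2:818  3:2062  4:359  5:68  6:1219  7:1216
  8:1929  9:1742  10:90  11:1280  12:1076  13:1953  14:572  15:1586
  16:894  17:624  18:1318  19:357  20:1299  21:1850  22:1626  23:1211
  24:1606  25:2186  26:1115  27:1752  28:736  29:392  30:1293  31:1009
  32:1252  33:174  34:1719  35:1778  36:602  37:1257  38:497  39:1275
  40:753  41:130  42:1597  43:2058  44:554  45:1330  46:2039  47:2047
Giant step factor: 518^(-48) ≡ 2018 (mod 2267).
Scan 1026·2018^i mod 2267 for i = 0, 1, …:
  i=0: 1026   i=1: 697   i=2: 1006   i=3: 1143
  i=4: 1035   i=5: 723   i=6: 1333   i=7: 1332
  i=8: 1581   i=9: 789     …   i=13: 259
  i=14: 1252
Match at i=14, j=32: x = 14·48 + 32 = 704.

704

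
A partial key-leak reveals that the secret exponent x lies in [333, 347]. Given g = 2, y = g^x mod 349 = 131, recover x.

345

Compute 2^333 mod 349 = 101, then multiply by 2 repeatedly:
  2^333=101  2^334=202  2^335=55  2^336=110  2^337=220
  2^338=91  2^339=182  2^340=15  2^341=30  2^342=60
  2^343=120  2^344=240  2^345=131
Found 131 at exponent 345.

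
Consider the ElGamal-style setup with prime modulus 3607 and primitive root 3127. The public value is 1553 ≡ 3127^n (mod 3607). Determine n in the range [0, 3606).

3375

Baby-step giant-step with m = ceil(sqrt(3606)) = 61.
Baby table (3127^j mod 3607 for j=0..60):
  0:1  1:3127  2:3159  3:2227  4:2319  5:1443  6:3511  7:2796
  8:3331  9:2628  10:1010  11:2145  12:2002  13:2109  14:1247  15:202
  16:429  17:3286  18:2586  19:3135  20:2926  21:2250  22:2100  23:1960
  24:627  25:2028  26:450  27:420  28:392  29:3011  30:1127  31:90
  32:84  33:2964  34:2045  35:3111  36:18  37:2181  38:2757  39:409
  40:2065  41:725  42:1879  43:3437  44:2246  45:413  46:145  47:2540
  48:3573  49:1892  50:804  51:29  52:508  53:1436  54:3264  55:2325
  56:2170  57:823  58:1730  59:2817  60:465
Giant step factor: 3127^(-61) ≡ 374 (mod 3607).
Scan 1553·374^i mod 3607 for i = 0, 1, …:
  i=0: 1553   i=1: 95   i=2: 3067   i=3: 32
  i=4: 1147   i=5: 3352   i=6: 2019   i=7: 1243
  i=8: 3186   i=9: 1254     …   i=54: 220
  i=55: 2926
Match at i=55, j=20: n = 55·61 + 20 = 3375.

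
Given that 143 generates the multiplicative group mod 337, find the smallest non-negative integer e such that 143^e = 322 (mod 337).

89

Baby-step giant-step with m = ceil(sqrt(336)) = 19.
Baby table (143^j mod 337 for j=0..18):
  0:1  1:143  2:229  3:58  4:206  5:139  6:331  7:153
  8:311  9:326  10:112  11:177  12:36  13:93  14:156  15:66
  16:2  17:286  18:121
Giant step factor: 143^(-19) ≡ 276 (mod 337).
Scan 322·276^i mod 337 for i = 0, 1, …:
  i=0: 322   i=1: 241   i=2: 127   i=3: 4
  i=4: 93
Match at i=4, j=13: e = 4·19 + 13 = 89.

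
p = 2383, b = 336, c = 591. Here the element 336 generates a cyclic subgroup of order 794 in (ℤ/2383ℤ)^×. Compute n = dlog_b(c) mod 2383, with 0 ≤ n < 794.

565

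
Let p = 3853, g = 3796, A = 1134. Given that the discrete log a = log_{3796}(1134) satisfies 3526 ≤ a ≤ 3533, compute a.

3530

Compute 3796^3526 mod 3853 = 843, then multiply by 3796 repeatedly:
  3796^3526=843  3796^3527=2038  3796^3528=3277  3796^3529=2008  3796^3530=1134
Found 1134 at exponent 3530.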